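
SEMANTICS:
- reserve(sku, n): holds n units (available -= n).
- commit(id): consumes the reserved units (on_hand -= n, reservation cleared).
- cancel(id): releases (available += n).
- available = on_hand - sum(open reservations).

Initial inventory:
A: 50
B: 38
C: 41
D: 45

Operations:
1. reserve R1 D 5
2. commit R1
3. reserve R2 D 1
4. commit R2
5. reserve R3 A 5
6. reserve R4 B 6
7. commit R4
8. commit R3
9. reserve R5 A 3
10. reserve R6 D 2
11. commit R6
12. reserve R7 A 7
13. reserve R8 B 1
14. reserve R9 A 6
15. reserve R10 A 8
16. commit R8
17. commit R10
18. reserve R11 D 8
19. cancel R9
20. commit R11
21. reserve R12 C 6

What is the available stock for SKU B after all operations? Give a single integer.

Answer: 31

Derivation:
Step 1: reserve R1 D 5 -> on_hand[A=50 B=38 C=41 D=45] avail[A=50 B=38 C=41 D=40] open={R1}
Step 2: commit R1 -> on_hand[A=50 B=38 C=41 D=40] avail[A=50 B=38 C=41 D=40] open={}
Step 3: reserve R2 D 1 -> on_hand[A=50 B=38 C=41 D=40] avail[A=50 B=38 C=41 D=39] open={R2}
Step 4: commit R2 -> on_hand[A=50 B=38 C=41 D=39] avail[A=50 B=38 C=41 D=39] open={}
Step 5: reserve R3 A 5 -> on_hand[A=50 B=38 C=41 D=39] avail[A=45 B=38 C=41 D=39] open={R3}
Step 6: reserve R4 B 6 -> on_hand[A=50 B=38 C=41 D=39] avail[A=45 B=32 C=41 D=39] open={R3,R4}
Step 7: commit R4 -> on_hand[A=50 B=32 C=41 D=39] avail[A=45 B=32 C=41 D=39] open={R3}
Step 8: commit R3 -> on_hand[A=45 B=32 C=41 D=39] avail[A=45 B=32 C=41 D=39] open={}
Step 9: reserve R5 A 3 -> on_hand[A=45 B=32 C=41 D=39] avail[A=42 B=32 C=41 D=39] open={R5}
Step 10: reserve R6 D 2 -> on_hand[A=45 B=32 C=41 D=39] avail[A=42 B=32 C=41 D=37] open={R5,R6}
Step 11: commit R6 -> on_hand[A=45 B=32 C=41 D=37] avail[A=42 B=32 C=41 D=37] open={R5}
Step 12: reserve R7 A 7 -> on_hand[A=45 B=32 C=41 D=37] avail[A=35 B=32 C=41 D=37] open={R5,R7}
Step 13: reserve R8 B 1 -> on_hand[A=45 B=32 C=41 D=37] avail[A=35 B=31 C=41 D=37] open={R5,R7,R8}
Step 14: reserve R9 A 6 -> on_hand[A=45 B=32 C=41 D=37] avail[A=29 B=31 C=41 D=37] open={R5,R7,R8,R9}
Step 15: reserve R10 A 8 -> on_hand[A=45 B=32 C=41 D=37] avail[A=21 B=31 C=41 D=37] open={R10,R5,R7,R8,R9}
Step 16: commit R8 -> on_hand[A=45 B=31 C=41 D=37] avail[A=21 B=31 C=41 D=37] open={R10,R5,R7,R9}
Step 17: commit R10 -> on_hand[A=37 B=31 C=41 D=37] avail[A=21 B=31 C=41 D=37] open={R5,R7,R9}
Step 18: reserve R11 D 8 -> on_hand[A=37 B=31 C=41 D=37] avail[A=21 B=31 C=41 D=29] open={R11,R5,R7,R9}
Step 19: cancel R9 -> on_hand[A=37 B=31 C=41 D=37] avail[A=27 B=31 C=41 D=29] open={R11,R5,R7}
Step 20: commit R11 -> on_hand[A=37 B=31 C=41 D=29] avail[A=27 B=31 C=41 D=29] open={R5,R7}
Step 21: reserve R12 C 6 -> on_hand[A=37 B=31 C=41 D=29] avail[A=27 B=31 C=35 D=29] open={R12,R5,R7}
Final available[B] = 31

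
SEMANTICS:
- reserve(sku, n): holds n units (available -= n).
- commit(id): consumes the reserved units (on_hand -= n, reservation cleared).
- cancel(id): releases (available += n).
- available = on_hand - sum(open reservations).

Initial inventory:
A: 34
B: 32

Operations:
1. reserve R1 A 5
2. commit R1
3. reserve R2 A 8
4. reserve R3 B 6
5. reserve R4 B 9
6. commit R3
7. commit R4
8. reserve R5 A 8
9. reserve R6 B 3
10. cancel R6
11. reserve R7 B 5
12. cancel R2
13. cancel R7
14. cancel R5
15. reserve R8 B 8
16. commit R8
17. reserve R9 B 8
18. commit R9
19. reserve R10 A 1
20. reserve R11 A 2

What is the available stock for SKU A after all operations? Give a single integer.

Step 1: reserve R1 A 5 -> on_hand[A=34 B=32] avail[A=29 B=32] open={R1}
Step 2: commit R1 -> on_hand[A=29 B=32] avail[A=29 B=32] open={}
Step 3: reserve R2 A 8 -> on_hand[A=29 B=32] avail[A=21 B=32] open={R2}
Step 4: reserve R3 B 6 -> on_hand[A=29 B=32] avail[A=21 B=26] open={R2,R3}
Step 5: reserve R4 B 9 -> on_hand[A=29 B=32] avail[A=21 B=17] open={R2,R3,R4}
Step 6: commit R3 -> on_hand[A=29 B=26] avail[A=21 B=17] open={R2,R4}
Step 7: commit R4 -> on_hand[A=29 B=17] avail[A=21 B=17] open={R2}
Step 8: reserve R5 A 8 -> on_hand[A=29 B=17] avail[A=13 B=17] open={R2,R5}
Step 9: reserve R6 B 3 -> on_hand[A=29 B=17] avail[A=13 B=14] open={R2,R5,R6}
Step 10: cancel R6 -> on_hand[A=29 B=17] avail[A=13 B=17] open={R2,R5}
Step 11: reserve R7 B 5 -> on_hand[A=29 B=17] avail[A=13 B=12] open={R2,R5,R7}
Step 12: cancel R2 -> on_hand[A=29 B=17] avail[A=21 B=12] open={R5,R7}
Step 13: cancel R7 -> on_hand[A=29 B=17] avail[A=21 B=17] open={R5}
Step 14: cancel R5 -> on_hand[A=29 B=17] avail[A=29 B=17] open={}
Step 15: reserve R8 B 8 -> on_hand[A=29 B=17] avail[A=29 B=9] open={R8}
Step 16: commit R8 -> on_hand[A=29 B=9] avail[A=29 B=9] open={}
Step 17: reserve R9 B 8 -> on_hand[A=29 B=9] avail[A=29 B=1] open={R9}
Step 18: commit R9 -> on_hand[A=29 B=1] avail[A=29 B=1] open={}
Step 19: reserve R10 A 1 -> on_hand[A=29 B=1] avail[A=28 B=1] open={R10}
Step 20: reserve R11 A 2 -> on_hand[A=29 B=1] avail[A=26 B=1] open={R10,R11}
Final available[A] = 26

Answer: 26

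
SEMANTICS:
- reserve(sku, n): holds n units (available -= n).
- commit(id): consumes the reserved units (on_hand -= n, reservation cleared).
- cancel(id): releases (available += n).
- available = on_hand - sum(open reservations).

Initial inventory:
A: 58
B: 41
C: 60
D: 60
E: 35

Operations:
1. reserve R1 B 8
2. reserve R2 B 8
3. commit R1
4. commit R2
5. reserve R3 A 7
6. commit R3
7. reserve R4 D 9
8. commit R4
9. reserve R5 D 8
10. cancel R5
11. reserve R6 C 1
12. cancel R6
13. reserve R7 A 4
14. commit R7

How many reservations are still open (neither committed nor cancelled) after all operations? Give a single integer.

Answer: 0

Derivation:
Step 1: reserve R1 B 8 -> on_hand[A=58 B=41 C=60 D=60 E=35] avail[A=58 B=33 C=60 D=60 E=35] open={R1}
Step 2: reserve R2 B 8 -> on_hand[A=58 B=41 C=60 D=60 E=35] avail[A=58 B=25 C=60 D=60 E=35] open={R1,R2}
Step 3: commit R1 -> on_hand[A=58 B=33 C=60 D=60 E=35] avail[A=58 B=25 C=60 D=60 E=35] open={R2}
Step 4: commit R2 -> on_hand[A=58 B=25 C=60 D=60 E=35] avail[A=58 B=25 C=60 D=60 E=35] open={}
Step 5: reserve R3 A 7 -> on_hand[A=58 B=25 C=60 D=60 E=35] avail[A=51 B=25 C=60 D=60 E=35] open={R3}
Step 6: commit R3 -> on_hand[A=51 B=25 C=60 D=60 E=35] avail[A=51 B=25 C=60 D=60 E=35] open={}
Step 7: reserve R4 D 9 -> on_hand[A=51 B=25 C=60 D=60 E=35] avail[A=51 B=25 C=60 D=51 E=35] open={R4}
Step 8: commit R4 -> on_hand[A=51 B=25 C=60 D=51 E=35] avail[A=51 B=25 C=60 D=51 E=35] open={}
Step 9: reserve R5 D 8 -> on_hand[A=51 B=25 C=60 D=51 E=35] avail[A=51 B=25 C=60 D=43 E=35] open={R5}
Step 10: cancel R5 -> on_hand[A=51 B=25 C=60 D=51 E=35] avail[A=51 B=25 C=60 D=51 E=35] open={}
Step 11: reserve R6 C 1 -> on_hand[A=51 B=25 C=60 D=51 E=35] avail[A=51 B=25 C=59 D=51 E=35] open={R6}
Step 12: cancel R6 -> on_hand[A=51 B=25 C=60 D=51 E=35] avail[A=51 B=25 C=60 D=51 E=35] open={}
Step 13: reserve R7 A 4 -> on_hand[A=51 B=25 C=60 D=51 E=35] avail[A=47 B=25 C=60 D=51 E=35] open={R7}
Step 14: commit R7 -> on_hand[A=47 B=25 C=60 D=51 E=35] avail[A=47 B=25 C=60 D=51 E=35] open={}
Open reservations: [] -> 0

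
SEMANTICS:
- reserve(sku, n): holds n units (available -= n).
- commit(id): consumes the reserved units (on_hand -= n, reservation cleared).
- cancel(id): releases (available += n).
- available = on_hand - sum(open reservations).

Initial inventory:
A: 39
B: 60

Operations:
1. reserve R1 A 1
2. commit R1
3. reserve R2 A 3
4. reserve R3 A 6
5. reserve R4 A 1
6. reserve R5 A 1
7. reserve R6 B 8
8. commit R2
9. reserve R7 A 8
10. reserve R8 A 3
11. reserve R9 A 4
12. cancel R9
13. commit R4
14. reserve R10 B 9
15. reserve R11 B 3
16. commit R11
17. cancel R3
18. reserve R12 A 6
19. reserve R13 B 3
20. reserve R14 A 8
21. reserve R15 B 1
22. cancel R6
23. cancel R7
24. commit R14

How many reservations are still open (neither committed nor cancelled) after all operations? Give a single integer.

Step 1: reserve R1 A 1 -> on_hand[A=39 B=60] avail[A=38 B=60] open={R1}
Step 2: commit R1 -> on_hand[A=38 B=60] avail[A=38 B=60] open={}
Step 3: reserve R2 A 3 -> on_hand[A=38 B=60] avail[A=35 B=60] open={R2}
Step 4: reserve R3 A 6 -> on_hand[A=38 B=60] avail[A=29 B=60] open={R2,R3}
Step 5: reserve R4 A 1 -> on_hand[A=38 B=60] avail[A=28 B=60] open={R2,R3,R4}
Step 6: reserve R5 A 1 -> on_hand[A=38 B=60] avail[A=27 B=60] open={R2,R3,R4,R5}
Step 7: reserve R6 B 8 -> on_hand[A=38 B=60] avail[A=27 B=52] open={R2,R3,R4,R5,R6}
Step 8: commit R2 -> on_hand[A=35 B=60] avail[A=27 B=52] open={R3,R4,R5,R6}
Step 9: reserve R7 A 8 -> on_hand[A=35 B=60] avail[A=19 B=52] open={R3,R4,R5,R6,R7}
Step 10: reserve R8 A 3 -> on_hand[A=35 B=60] avail[A=16 B=52] open={R3,R4,R5,R6,R7,R8}
Step 11: reserve R9 A 4 -> on_hand[A=35 B=60] avail[A=12 B=52] open={R3,R4,R5,R6,R7,R8,R9}
Step 12: cancel R9 -> on_hand[A=35 B=60] avail[A=16 B=52] open={R3,R4,R5,R6,R7,R8}
Step 13: commit R4 -> on_hand[A=34 B=60] avail[A=16 B=52] open={R3,R5,R6,R7,R8}
Step 14: reserve R10 B 9 -> on_hand[A=34 B=60] avail[A=16 B=43] open={R10,R3,R5,R6,R7,R8}
Step 15: reserve R11 B 3 -> on_hand[A=34 B=60] avail[A=16 B=40] open={R10,R11,R3,R5,R6,R7,R8}
Step 16: commit R11 -> on_hand[A=34 B=57] avail[A=16 B=40] open={R10,R3,R5,R6,R7,R8}
Step 17: cancel R3 -> on_hand[A=34 B=57] avail[A=22 B=40] open={R10,R5,R6,R7,R8}
Step 18: reserve R12 A 6 -> on_hand[A=34 B=57] avail[A=16 B=40] open={R10,R12,R5,R6,R7,R8}
Step 19: reserve R13 B 3 -> on_hand[A=34 B=57] avail[A=16 B=37] open={R10,R12,R13,R5,R6,R7,R8}
Step 20: reserve R14 A 8 -> on_hand[A=34 B=57] avail[A=8 B=37] open={R10,R12,R13,R14,R5,R6,R7,R8}
Step 21: reserve R15 B 1 -> on_hand[A=34 B=57] avail[A=8 B=36] open={R10,R12,R13,R14,R15,R5,R6,R7,R8}
Step 22: cancel R6 -> on_hand[A=34 B=57] avail[A=8 B=44] open={R10,R12,R13,R14,R15,R5,R7,R8}
Step 23: cancel R7 -> on_hand[A=34 B=57] avail[A=16 B=44] open={R10,R12,R13,R14,R15,R5,R8}
Step 24: commit R14 -> on_hand[A=26 B=57] avail[A=16 B=44] open={R10,R12,R13,R15,R5,R8}
Open reservations: ['R10', 'R12', 'R13', 'R15', 'R5', 'R8'] -> 6

Answer: 6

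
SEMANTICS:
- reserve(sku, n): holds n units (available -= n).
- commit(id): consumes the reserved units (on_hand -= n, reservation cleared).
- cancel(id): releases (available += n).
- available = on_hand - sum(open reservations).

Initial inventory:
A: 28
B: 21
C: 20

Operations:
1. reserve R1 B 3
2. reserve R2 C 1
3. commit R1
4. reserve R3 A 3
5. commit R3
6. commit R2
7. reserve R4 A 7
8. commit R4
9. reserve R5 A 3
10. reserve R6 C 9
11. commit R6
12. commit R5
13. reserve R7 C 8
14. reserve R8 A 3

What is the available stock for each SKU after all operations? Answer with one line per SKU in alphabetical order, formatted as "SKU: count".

Answer: A: 12
B: 18
C: 2

Derivation:
Step 1: reserve R1 B 3 -> on_hand[A=28 B=21 C=20] avail[A=28 B=18 C=20] open={R1}
Step 2: reserve R2 C 1 -> on_hand[A=28 B=21 C=20] avail[A=28 B=18 C=19] open={R1,R2}
Step 3: commit R1 -> on_hand[A=28 B=18 C=20] avail[A=28 B=18 C=19] open={R2}
Step 4: reserve R3 A 3 -> on_hand[A=28 B=18 C=20] avail[A=25 B=18 C=19] open={R2,R3}
Step 5: commit R3 -> on_hand[A=25 B=18 C=20] avail[A=25 B=18 C=19] open={R2}
Step 6: commit R2 -> on_hand[A=25 B=18 C=19] avail[A=25 B=18 C=19] open={}
Step 7: reserve R4 A 7 -> on_hand[A=25 B=18 C=19] avail[A=18 B=18 C=19] open={R4}
Step 8: commit R4 -> on_hand[A=18 B=18 C=19] avail[A=18 B=18 C=19] open={}
Step 9: reserve R5 A 3 -> on_hand[A=18 B=18 C=19] avail[A=15 B=18 C=19] open={R5}
Step 10: reserve R6 C 9 -> on_hand[A=18 B=18 C=19] avail[A=15 B=18 C=10] open={R5,R6}
Step 11: commit R6 -> on_hand[A=18 B=18 C=10] avail[A=15 B=18 C=10] open={R5}
Step 12: commit R5 -> on_hand[A=15 B=18 C=10] avail[A=15 B=18 C=10] open={}
Step 13: reserve R7 C 8 -> on_hand[A=15 B=18 C=10] avail[A=15 B=18 C=2] open={R7}
Step 14: reserve R8 A 3 -> on_hand[A=15 B=18 C=10] avail[A=12 B=18 C=2] open={R7,R8}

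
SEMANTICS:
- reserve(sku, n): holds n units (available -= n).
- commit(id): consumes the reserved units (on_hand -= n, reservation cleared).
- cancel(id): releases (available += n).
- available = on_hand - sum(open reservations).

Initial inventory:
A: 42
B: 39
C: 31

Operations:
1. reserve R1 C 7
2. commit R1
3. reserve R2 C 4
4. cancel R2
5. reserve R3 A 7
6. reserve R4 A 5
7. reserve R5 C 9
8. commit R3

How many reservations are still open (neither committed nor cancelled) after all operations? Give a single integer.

Answer: 2

Derivation:
Step 1: reserve R1 C 7 -> on_hand[A=42 B=39 C=31] avail[A=42 B=39 C=24] open={R1}
Step 2: commit R1 -> on_hand[A=42 B=39 C=24] avail[A=42 B=39 C=24] open={}
Step 3: reserve R2 C 4 -> on_hand[A=42 B=39 C=24] avail[A=42 B=39 C=20] open={R2}
Step 4: cancel R2 -> on_hand[A=42 B=39 C=24] avail[A=42 B=39 C=24] open={}
Step 5: reserve R3 A 7 -> on_hand[A=42 B=39 C=24] avail[A=35 B=39 C=24] open={R3}
Step 6: reserve R4 A 5 -> on_hand[A=42 B=39 C=24] avail[A=30 B=39 C=24] open={R3,R4}
Step 7: reserve R5 C 9 -> on_hand[A=42 B=39 C=24] avail[A=30 B=39 C=15] open={R3,R4,R5}
Step 8: commit R3 -> on_hand[A=35 B=39 C=24] avail[A=30 B=39 C=15] open={R4,R5}
Open reservations: ['R4', 'R5'] -> 2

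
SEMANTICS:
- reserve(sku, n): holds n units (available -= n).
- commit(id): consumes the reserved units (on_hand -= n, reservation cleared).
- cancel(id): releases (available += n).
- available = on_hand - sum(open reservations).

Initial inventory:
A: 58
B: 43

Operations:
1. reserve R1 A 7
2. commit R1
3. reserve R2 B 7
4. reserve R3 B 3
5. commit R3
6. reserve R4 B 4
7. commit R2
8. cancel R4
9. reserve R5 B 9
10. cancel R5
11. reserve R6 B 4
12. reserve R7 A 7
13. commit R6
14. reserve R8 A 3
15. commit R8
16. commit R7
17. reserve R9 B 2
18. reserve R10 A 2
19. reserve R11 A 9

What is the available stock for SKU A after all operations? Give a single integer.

Answer: 30

Derivation:
Step 1: reserve R1 A 7 -> on_hand[A=58 B=43] avail[A=51 B=43] open={R1}
Step 2: commit R1 -> on_hand[A=51 B=43] avail[A=51 B=43] open={}
Step 3: reserve R2 B 7 -> on_hand[A=51 B=43] avail[A=51 B=36] open={R2}
Step 4: reserve R3 B 3 -> on_hand[A=51 B=43] avail[A=51 B=33] open={R2,R3}
Step 5: commit R3 -> on_hand[A=51 B=40] avail[A=51 B=33] open={R2}
Step 6: reserve R4 B 4 -> on_hand[A=51 B=40] avail[A=51 B=29] open={R2,R4}
Step 7: commit R2 -> on_hand[A=51 B=33] avail[A=51 B=29] open={R4}
Step 8: cancel R4 -> on_hand[A=51 B=33] avail[A=51 B=33] open={}
Step 9: reserve R5 B 9 -> on_hand[A=51 B=33] avail[A=51 B=24] open={R5}
Step 10: cancel R5 -> on_hand[A=51 B=33] avail[A=51 B=33] open={}
Step 11: reserve R6 B 4 -> on_hand[A=51 B=33] avail[A=51 B=29] open={R6}
Step 12: reserve R7 A 7 -> on_hand[A=51 B=33] avail[A=44 B=29] open={R6,R7}
Step 13: commit R6 -> on_hand[A=51 B=29] avail[A=44 B=29] open={R7}
Step 14: reserve R8 A 3 -> on_hand[A=51 B=29] avail[A=41 B=29] open={R7,R8}
Step 15: commit R8 -> on_hand[A=48 B=29] avail[A=41 B=29] open={R7}
Step 16: commit R7 -> on_hand[A=41 B=29] avail[A=41 B=29] open={}
Step 17: reserve R9 B 2 -> on_hand[A=41 B=29] avail[A=41 B=27] open={R9}
Step 18: reserve R10 A 2 -> on_hand[A=41 B=29] avail[A=39 B=27] open={R10,R9}
Step 19: reserve R11 A 9 -> on_hand[A=41 B=29] avail[A=30 B=27] open={R10,R11,R9}
Final available[A] = 30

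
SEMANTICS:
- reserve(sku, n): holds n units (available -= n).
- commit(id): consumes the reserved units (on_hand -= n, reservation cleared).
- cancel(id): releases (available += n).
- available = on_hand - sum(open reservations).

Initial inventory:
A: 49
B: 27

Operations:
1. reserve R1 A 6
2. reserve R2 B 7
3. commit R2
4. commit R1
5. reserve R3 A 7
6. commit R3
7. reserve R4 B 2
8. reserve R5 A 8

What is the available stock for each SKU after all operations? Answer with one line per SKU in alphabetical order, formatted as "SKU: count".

Step 1: reserve R1 A 6 -> on_hand[A=49 B=27] avail[A=43 B=27] open={R1}
Step 2: reserve R2 B 7 -> on_hand[A=49 B=27] avail[A=43 B=20] open={R1,R2}
Step 3: commit R2 -> on_hand[A=49 B=20] avail[A=43 B=20] open={R1}
Step 4: commit R1 -> on_hand[A=43 B=20] avail[A=43 B=20] open={}
Step 5: reserve R3 A 7 -> on_hand[A=43 B=20] avail[A=36 B=20] open={R3}
Step 6: commit R3 -> on_hand[A=36 B=20] avail[A=36 B=20] open={}
Step 7: reserve R4 B 2 -> on_hand[A=36 B=20] avail[A=36 B=18] open={R4}
Step 8: reserve R5 A 8 -> on_hand[A=36 B=20] avail[A=28 B=18] open={R4,R5}

Answer: A: 28
B: 18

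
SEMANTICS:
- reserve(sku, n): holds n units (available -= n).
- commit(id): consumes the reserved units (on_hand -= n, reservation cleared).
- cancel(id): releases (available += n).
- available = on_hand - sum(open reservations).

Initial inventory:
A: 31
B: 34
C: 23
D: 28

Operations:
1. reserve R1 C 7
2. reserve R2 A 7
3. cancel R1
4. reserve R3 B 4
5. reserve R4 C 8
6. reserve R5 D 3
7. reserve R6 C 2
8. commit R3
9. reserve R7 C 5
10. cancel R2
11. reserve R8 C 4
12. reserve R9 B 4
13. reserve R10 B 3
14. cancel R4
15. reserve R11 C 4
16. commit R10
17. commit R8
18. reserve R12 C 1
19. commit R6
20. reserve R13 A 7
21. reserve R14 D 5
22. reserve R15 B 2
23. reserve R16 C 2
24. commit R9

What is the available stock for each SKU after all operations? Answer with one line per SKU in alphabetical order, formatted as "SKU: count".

Answer: A: 24
B: 21
C: 5
D: 20

Derivation:
Step 1: reserve R1 C 7 -> on_hand[A=31 B=34 C=23 D=28] avail[A=31 B=34 C=16 D=28] open={R1}
Step 2: reserve R2 A 7 -> on_hand[A=31 B=34 C=23 D=28] avail[A=24 B=34 C=16 D=28] open={R1,R2}
Step 3: cancel R1 -> on_hand[A=31 B=34 C=23 D=28] avail[A=24 B=34 C=23 D=28] open={R2}
Step 4: reserve R3 B 4 -> on_hand[A=31 B=34 C=23 D=28] avail[A=24 B=30 C=23 D=28] open={R2,R3}
Step 5: reserve R4 C 8 -> on_hand[A=31 B=34 C=23 D=28] avail[A=24 B=30 C=15 D=28] open={R2,R3,R4}
Step 6: reserve R5 D 3 -> on_hand[A=31 B=34 C=23 D=28] avail[A=24 B=30 C=15 D=25] open={R2,R3,R4,R5}
Step 7: reserve R6 C 2 -> on_hand[A=31 B=34 C=23 D=28] avail[A=24 B=30 C=13 D=25] open={R2,R3,R4,R5,R6}
Step 8: commit R3 -> on_hand[A=31 B=30 C=23 D=28] avail[A=24 B=30 C=13 D=25] open={R2,R4,R5,R6}
Step 9: reserve R7 C 5 -> on_hand[A=31 B=30 C=23 D=28] avail[A=24 B=30 C=8 D=25] open={R2,R4,R5,R6,R7}
Step 10: cancel R2 -> on_hand[A=31 B=30 C=23 D=28] avail[A=31 B=30 C=8 D=25] open={R4,R5,R6,R7}
Step 11: reserve R8 C 4 -> on_hand[A=31 B=30 C=23 D=28] avail[A=31 B=30 C=4 D=25] open={R4,R5,R6,R7,R8}
Step 12: reserve R9 B 4 -> on_hand[A=31 B=30 C=23 D=28] avail[A=31 B=26 C=4 D=25] open={R4,R5,R6,R7,R8,R9}
Step 13: reserve R10 B 3 -> on_hand[A=31 B=30 C=23 D=28] avail[A=31 B=23 C=4 D=25] open={R10,R4,R5,R6,R7,R8,R9}
Step 14: cancel R4 -> on_hand[A=31 B=30 C=23 D=28] avail[A=31 B=23 C=12 D=25] open={R10,R5,R6,R7,R8,R9}
Step 15: reserve R11 C 4 -> on_hand[A=31 B=30 C=23 D=28] avail[A=31 B=23 C=8 D=25] open={R10,R11,R5,R6,R7,R8,R9}
Step 16: commit R10 -> on_hand[A=31 B=27 C=23 D=28] avail[A=31 B=23 C=8 D=25] open={R11,R5,R6,R7,R8,R9}
Step 17: commit R8 -> on_hand[A=31 B=27 C=19 D=28] avail[A=31 B=23 C=8 D=25] open={R11,R5,R6,R7,R9}
Step 18: reserve R12 C 1 -> on_hand[A=31 B=27 C=19 D=28] avail[A=31 B=23 C=7 D=25] open={R11,R12,R5,R6,R7,R9}
Step 19: commit R6 -> on_hand[A=31 B=27 C=17 D=28] avail[A=31 B=23 C=7 D=25] open={R11,R12,R5,R7,R9}
Step 20: reserve R13 A 7 -> on_hand[A=31 B=27 C=17 D=28] avail[A=24 B=23 C=7 D=25] open={R11,R12,R13,R5,R7,R9}
Step 21: reserve R14 D 5 -> on_hand[A=31 B=27 C=17 D=28] avail[A=24 B=23 C=7 D=20] open={R11,R12,R13,R14,R5,R7,R9}
Step 22: reserve R15 B 2 -> on_hand[A=31 B=27 C=17 D=28] avail[A=24 B=21 C=7 D=20] open={R11,R12,R13,R14,R15,R5,R7,R9}
Step 23: reserve R16 C 2 -> on_hand[A=31 B=27 C=17 D=28] avail[A=24 B=21 C=5 D=20] open={R11,R12,R13,R14,R15,R16,R5,R7,R9}
Step 24: commit R9 -> on_hand[A=31 B=23 C=17 D=28] avail[A=24 B=21 C=5 D=20] open={R11,R12,R13,R14,R15,R16,R5,R7}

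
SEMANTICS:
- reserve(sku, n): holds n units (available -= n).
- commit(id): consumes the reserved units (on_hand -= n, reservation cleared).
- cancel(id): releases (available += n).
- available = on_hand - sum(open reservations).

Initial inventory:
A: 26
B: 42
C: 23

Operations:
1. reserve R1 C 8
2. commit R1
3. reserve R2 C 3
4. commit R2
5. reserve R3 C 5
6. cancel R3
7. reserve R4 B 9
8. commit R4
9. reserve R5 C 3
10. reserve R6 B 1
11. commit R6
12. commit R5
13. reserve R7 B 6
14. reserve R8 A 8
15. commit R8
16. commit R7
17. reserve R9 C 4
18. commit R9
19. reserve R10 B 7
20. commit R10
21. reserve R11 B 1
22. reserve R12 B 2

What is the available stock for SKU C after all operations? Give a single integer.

Answer: 5

Derivation:
Step 1: reserve R1 C 8 -> on_hand[A=26 B=42 C=23] avail[A=26 B=42 C=15] open={R1}
Step 2: commit R1 -> on_hand[A=26 B=42 C=15] avail[A=26 B=42 C=15] open={}
Step 3: reserve R2 C 3 -> on_hand[A=26 B=42 C=15] avail[A=26 B=42 C=12] open={R2}
Step 4: commit R2 -> on_hand[A=26 B=42 C=12] avail[A=26 B=42 C=12] open={}
Step 5: reserve R3 C 5 -> on_hand[A=26 B=42 C=12] avail[A=26 B=42 C=7] open={R3}
Step 6: cancel R3 -> on_hand[A=26 B=42 C=12] avail[A=26 B=42 C=12] open={}
Step 7: reserve R4 B 9 -> on_hand[A=26 B=42 C=12] avail[A=26 B=33 C=12] open={R4}
Step 8: commit R4 -> on_hand[A=26 B=33 C=12] avail[A=26 B=33 C=12] open={}
Step 9: reserve R5 C 3 -> on_hand[A=26 B=33 C=12] avail[A=26 B=33 C=9] open={R5}
Step 10: reserve R6 B 1 -> on_hand[A=26 B=33 C=12] avail[A=26 B=32 C=9] open={R5,R6}
Step 11: commit R6 -> on_hand[A=26 B=32 C=12] avail[A=26 B=32 C=9] open={R5}
Step 12: commit R5 -> on_hand[A=26 B=32 C=9] avail[A=26 B=32 C=9] open={}
Step 13: reserve R7 B 6 -> on_hand[A=26 B=32 C=9] avail[A=26 B=26 C=9] open={R7}
Step 14: reserve R8 A 8 -> on_hand[A=26 B=32 C=9] avail[A=18 B=26 C=9] open={R7,R8}
Step 15: commit R8 -> on_hand[A=18 B=32 C=9] avail[A=18 B=26 C=9] open={R7}
Step 16: commit R7 -> on_hand[A=18 B=26 C=9] avail[A=18 B=26 C=9] open={}
Step 17: reserve R9 C 4 -> on_hand[A=18 B=26 C=9] avail[A=18 B=26 C=5] open={R9}
Step 18: commit R9 -> on_hand[A=18 B=26 C=5] avail[A=18 B=26 C=5] open={}
Step 19: reserve R10 B 7 -> on_hand[A=18 B=26 C=5] avail[A=18 B=19 C=5] open={R10}
Step 20: commit R10 -> on_hand[A=18 B=19 C=5] avail[A=18 B=19 C=5] open={}
Step 21: reserve R11 B 1 -> on_hand[A=18 B=19 C=5] avail[A=18 B=18 C=5] open={R11}
Step 22: reserve R12 B 2 -> on_hand[A=18 B=19 C=5] avail[A=18 B=16 C=5] open={R11,R12}
Final available[C] = 5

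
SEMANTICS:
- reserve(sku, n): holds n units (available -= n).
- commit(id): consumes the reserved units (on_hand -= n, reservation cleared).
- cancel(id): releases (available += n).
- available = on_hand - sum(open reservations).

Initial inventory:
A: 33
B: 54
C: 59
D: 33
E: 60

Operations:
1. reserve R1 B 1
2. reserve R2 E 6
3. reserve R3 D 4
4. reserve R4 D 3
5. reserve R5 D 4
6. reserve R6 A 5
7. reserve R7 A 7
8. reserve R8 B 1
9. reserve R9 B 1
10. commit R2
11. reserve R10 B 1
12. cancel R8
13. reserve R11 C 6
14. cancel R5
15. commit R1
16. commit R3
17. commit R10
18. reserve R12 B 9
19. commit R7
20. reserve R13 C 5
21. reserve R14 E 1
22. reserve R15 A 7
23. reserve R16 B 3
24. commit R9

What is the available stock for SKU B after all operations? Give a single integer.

Answer: 39

Derivation:
Step 1: reserve R1 B 1 -> on_hand[A=33 B=54 C=59 D=33 E=60] avail[A=33 B=53 C=59 D=33 E=60] open={R1}
Step 2: reserve R2 E 6 -> on_hand[A=33 B=54 C=59 D=33 E=60] avail[A=33 B=53 C=59 D=33 E=54] open={R1,R2}
Step 3: reserve R3 D 4 -> on_hand[A=33 B=54 C=59 D=33 E=60] avail[A=33 B=53 C=59 D=29 E=54] open={R1,R2,R3}
Step 4: reserve R4 D 3 -> on_hand[A=33 B=54 C=59 D=33 E=60] avail[A=33 B=53 C=59 D=26 E=54] open={R1,R2,R3,R4}
Step 5: reserve R5 D 4 -> on_hand[A=33 B=54 C=59 D=33 E=60] avail[A=33 B=53 C=59 D=22 E=54] open={R1,R2,R3,R4,R5}
Step 6: reserve R6 A 5 -> on_hand[A=33 B=54 C=59 D=33 E=60] avail[A=28 B=53 C=59 D=22 E=54] open={R1,R2,R3,R4,R5,R6}
Step 7: reserve R7 A 7 -> on_hand[A=33 B=54 C=59 D=33 E=60] avail[A=21 B=53 C=59 D=22 E=54] open={R1,R2,R3,R4,R5,R6,R7}
Step 8: reserve R8 B 1 -> on_hand[A=33 B=54 C=59 D=33 E=60] avail[A=21 B=52 C=59 D=22 E=54] open={R1,R2,R3,R4,R5,R6,R7,R8}
Step 9: reserve R9 B 1 -> on_hand[A=33 B=54 C=59 D=33 E=60] avail[A=21 B=51 C=59 D=22 E=54] open={R1,R2,R3,R4,R5,R6,R7,R8,R9}
Step 10: commit R2 -> on_hand[A=33 B=54 C=59 D=33 E=54] avail[A=21 B=51 C=59 D=22 E=54] open={R1,R3,R4,R5,R6,R7,R8,R9}
Step 11: reserve R10 B 1 -> on_hand[A=33 B=54 C=59 D=33 E=54] avail[A=21 B=50 C=59 D=22 E=54] open={R1,R10,R3,R4,R5,R6,R7,R8,R9}
Step 12: cancel R8 -> on_hand[A=33 B=54 C=59 D=33 E=54] avail[A=21 B=51 C=59 D=22 E=54] open={R1,R10,R3,R4,R5,R6,R7,R9}
Step 13: reserve R11 C 6 -> on_hand[A=33 B=54 C=59 D=33 E=54] avail[A=21 B=51 C=53 D=22 E=54] open={R1,R10,R11,R3,R4,R5,R6,R7,R9}
Step 14: cancel R5 -> on_hand[A=33 B=54 C=59 D=33 E=54] avail[A=21 B=51 C=53 D=26 E=54] open={R1,R10,R11,R3,R4,R6,R7,R9}
Step 15: commit R1 -> on_hand[A=33 B=53 C=59 D=33 E=54] avail[A=21 B=51 C=53 D=26 E=54] open={R10,R11,R3,R4,R6,R7,R9}
Step 16: commit R3 -> on_hand[A=33 B=53 C=59 D=29 E=54] avail[A=21 B=51 C=53 D=26 E=54] open={R10,R11,R4,R6,R7,R9}
Step 17: commit R10 -> on_hand[A=33 B=52 C=59 D=29 E=54] avail[A=21 B=51 C=53 D=26 E=54] open={R11,R4,R6,R7,R9}
Step 18: reserve R12 B 9 -> on_hand[A=33 B=52 C=59 D=29 E=54] avail[A=21 B=42 C=53 D=26 E=54] open={R11,R12,R4,R6,R7,R9}
Step 19: commit R7 -> on_hand[A=26 B=52 C=59 D=29 E=54] avail[A=21 B=42 C=53 D=26 E=54] open={R11,R12,R4,R6,R9}
Step 20: reserve R13 C 5 -> on_hand[A=26 B=52 C=59 D=29 E=54] avail[A=21 B=42 C=48 D=26 E=54] open={R11,R12,R13,R4,R6,R9}
Step 21: reserve R14 E 1 -> on_hand[A=26 B=52 C=59 D=29 E=54] avail[A=21 B=42 C=48 D=26 E=53] open={R11,R12,R13,R14,R4,R6,R9}
Step 22: reserve R15 A 7 -> on_hand[A=26 B=52 C=59 D=29 E=54] avail[A=14 B=42 C=48 D=26 E=53] open={R11,R12,R13,R14,R15,R4,R6,R9}
Step 23: reserve R16 B 3 -> on_hand[A=26 B=52 C=59 D=29 E=54] avail[A=14 B=39 C=48 D=26 E=53] open={R11,R12,R13,R14,R15,R16,R4,R6,R9}
Step 24: commit R9 -> on_hand[A=26 B=51 C=59 D=29 E=54] avail[A=14 B=39 C=48 D=26 E=53] open={R11,R12,R13,R14,R15,R16,R4,R6}
Final available[B] = 39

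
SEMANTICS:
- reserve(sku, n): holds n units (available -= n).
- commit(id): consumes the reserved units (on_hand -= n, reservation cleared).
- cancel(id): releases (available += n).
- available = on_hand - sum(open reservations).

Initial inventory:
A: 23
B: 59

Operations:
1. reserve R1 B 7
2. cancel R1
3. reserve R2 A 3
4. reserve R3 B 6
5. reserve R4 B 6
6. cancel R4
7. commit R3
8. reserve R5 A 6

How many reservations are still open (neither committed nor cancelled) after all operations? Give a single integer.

Answer: 2

Derivation:
Step 1: reserve R1 B 7 -> on_hand[A=23 B=59] avail[A=23 B=52] open={R1}
Step 2: cancel R1 -> on_hand[A=23 B=59] avail[A=23 B=59] open={}
Step 3: reserve R2 A 3 -> on_hand[A=23 B=59] avail[A=20 B=59] open={R2}
Step 4: reserve R3 B 6 -> on_hand[A=23 B=59] avail[A=20 B=53] open={R2,R3}
Step 5: reserve R4 B 6 -> on_hand[A=23 B=59] avail[A=20 B=47] open={R2,R3,R4}
Step 6: cancel R4 -> on_hand[A=23 B=59] avail[A=20 B=53] open={R2,R3}
Step 7: commit R3 -> on_hand[A=23 B=53] avail[A=20 B=53] open={R2}
Step 8: reserve R5 A 6 -> on_hand[A=23 B=53] avail[A=14 B=53] open={R2,R5}
Open reservations: ['R2', 'R5'] -> 2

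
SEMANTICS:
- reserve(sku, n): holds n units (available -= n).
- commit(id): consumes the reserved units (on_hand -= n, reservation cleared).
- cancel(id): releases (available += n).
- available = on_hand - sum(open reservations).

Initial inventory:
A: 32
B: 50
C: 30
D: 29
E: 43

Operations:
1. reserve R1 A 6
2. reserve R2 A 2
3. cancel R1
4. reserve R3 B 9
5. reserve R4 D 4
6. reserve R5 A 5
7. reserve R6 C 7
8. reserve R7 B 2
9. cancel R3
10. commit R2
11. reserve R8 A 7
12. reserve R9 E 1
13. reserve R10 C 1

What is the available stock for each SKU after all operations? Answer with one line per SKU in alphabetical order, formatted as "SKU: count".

Answer: A: 18
B: 48
C: 22
D: 25
E: 42

Derivation:
Step 1: reserve R1 A 6 -> on_hand[A=32 B=50 C=30 D=29 E=43] avail[A=26 B=50 C=30 D=29 E=43] open={R1}
Step 2: reserve R2 A 2 -> on_hand[A=32 B=50 C=30 D=29 E=43] avail[A=24 B=50 C=30 D=29 E=43] open={R1,R2}
Step 3: cancel R1 -> on_hand[A=32 B=50 C=30 D=29 E=43] avail[A=30 B=50 C=30 D=29 E=43] open={R2}
Step 4: reserve R3 B 9 -> on_hand[A=32 B=50 C=30 D=29 E=43] avail[A=30 B=41 C=30 D=29 E=43] open={R2,R3}
Step 5: reserve R4 D 4 -> on_hand[A=32 B=50 C=30 D=29 E=43] avail[A=30 B=41 C=30 D=25 E=43] open={R2,R3,R4}
Step 6: reserve R5 A 5 -> on_hand[A=32 B=50 C=30 D=29 E=43] avail[A=25 B=41 C=30 D=25 E=43] open={R2,R3,R4,R5}
Step 7: reserve R6 C 7 -> on_hand[A=32 B=50 C=30 D=29 E=43] avail[A=25 B=41 C=23 D=25 E=43] open={R2,R3,R4,R5,R6}
Step 8: reserve R7 B 2 -> on_hand[A=32 B=50 C=30 D=29 E=43] avail[A=25 B=39 C=23 D=25 E=43] open={R2,R3,R4,R5,R6,R7}
Step 9: cancel R3 -> on_hand[A=32 B=50 C=30 D=29 E=43] avail[A=25 B=48 C=23 D=25 E=43] open={R2,R4,R5,R6,R7}
Step 10: commit R2 -> on_hand[A=30 B=50 C=30 D=29 E=43] avail[A=25 B=48 C=23 D=25 E=43] open={R4,R5,R6,R7}
Step 11: reserve R8 A 7 -> on_hand[A=30 B=50 C=30 D=29 E=43] avail[A=18 B=48 C=23 D=25 E=43] open={R4,R5,R6,R7,R8}
Step 12: reserve R9 E 1 -> on_hand[A=30 B=50 C=30 D=29 E=43] avail[A=18 B=48 C=23 D=25 E=42] open={R4,R5,R6,R7,R8,R9}
Step 13: reserve R10 C 1 -> on_hand[A=30 B=50 C=30 D=29 E=43] avail[A=18 B=48 C=22 D=25 E=42] open={R10,R4,R5,R6,R7,R8,R9}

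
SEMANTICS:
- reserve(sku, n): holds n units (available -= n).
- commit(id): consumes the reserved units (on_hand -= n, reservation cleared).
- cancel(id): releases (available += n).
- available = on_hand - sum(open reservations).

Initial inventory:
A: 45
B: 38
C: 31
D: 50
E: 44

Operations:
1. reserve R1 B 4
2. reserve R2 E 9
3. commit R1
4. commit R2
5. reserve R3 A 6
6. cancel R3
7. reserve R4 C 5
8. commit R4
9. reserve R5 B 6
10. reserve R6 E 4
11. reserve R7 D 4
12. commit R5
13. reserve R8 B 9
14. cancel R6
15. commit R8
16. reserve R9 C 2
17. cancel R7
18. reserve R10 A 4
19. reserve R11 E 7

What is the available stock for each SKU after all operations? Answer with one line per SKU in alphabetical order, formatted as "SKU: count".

Step 1: reserve R1 B 4 -> on_hand[A=45 B=38 C=31 D=50 E=44] avail[A=45 B=34 C=31 D=50 E=44] open={R1}
Step 2: reserve R2 E 9 -> on_hand[A=45 B=38 C=31 D=50 E=44] avail[A=45 B=34 C=31 D=50 E=35] open={R1,R2}
Step 3: commit R1 -> on_hand[A=45 B=34 C=31 D=50 E=44] avail[A=45 B=34 C=31 D=50 E=35] open={R2}
Step 4: commit R2 -> on_hand[A=45 B=34 C=31 D=50 E=35] avail[A=45 B=34 C=31 D=50 E=35] open={}
Step 5: reserve R3 A 6 -> on_hand[A=45 B=34 C=31 D=50 E=35] avail[A=39 B=34 C=31 D=50 E=35] open={R3}
Step 6: cancel R3 -> on_hand[A=45 B=34 C=31 D=50 E=35] avail[A=45 B=34 C=31 D=50 E=35] open={}
Step 7: reserve R4 C 5 -> on_hand[A=45 B=34 C=31 D=50 E=35] avail[A=45 B=34 C=26 D=50 E=35] open={R4}
Step 8: commit R4 -> on_hand[A=45 B=34 C=26 D=50 E=35] avail[A=45 B=34 C=26 D=50 E=35] open={}
Step 9: reserve R5 B 6 -> on_hand[A=45 B=34 C=26 D=50 E=35] avail[A=45 B=28 C=26 D=50 E=35] open={R5}
Step 10: reserve R6 E 4 -> on_hand[A=45 B=34 C=26 D=50 E=35] avail[A=45 B=28 C=26 D=50 E=31] open={R5,R6}
Step 11: reserve R7 D 4 -> on_hand[A=45 B=34 C=26 D=50 E=35] avail[A=45 B=28 C=26 D=46 E=31] open={R5,R6,R7}
Step 12: commit R5 -> on_hand[A=45 B=28 C=26 D=50 E=35] avail[A=45 B=28 C=26 D=46 E=31] open={R6,R7}
Step 13: reserve R8 B 9 -> on_hand[A=45 B=28 C=26 D=50 E=35] avail[A=45 B=19 C=26 D=46 E=31] open={R6,R7,R8}
Step 14: cancel R6 -> on_hand[A=45 B=28 C=26 D=50 E=35] avail[A=45 B=19 C=26 D=46 E=35] open={R7,R8}
Step 15: commit R8 -> on_hand[A=45 B=19 C=26 D=50 E=35] avail[A=45 B=19 C=26 D=46 E=35] open={R7}
Step 16: reserve R9 C 2 -> on_hand[A=45 B=19 C=26 D=50 E=35] avail[A=45 B=19 C=24 D=46 E=35] open={R7,R9}
Step 17: cancel R7 -> on_hand[A=45 B=19 C=26 D=50 E=35] avail[A=45 B=19 C=24 D=50 E=35] open={R9}
Step 18: reserve R10 A 4 -> on_hand[A=45 B=19 C=26 D=50 E=35] avail[A=41 B=19 C=24 D=50 E=35] open={R10,R9}
Step 19: reserve R11 E 7 -> on_hand[A=45 B=19 C=26 D=50 E=35] avail[A=41 B=19 C=24 D=50 E=28] open={R10,R11,R9}

Answer: A: 41
B: 19
C: 24
D: 50
E: 28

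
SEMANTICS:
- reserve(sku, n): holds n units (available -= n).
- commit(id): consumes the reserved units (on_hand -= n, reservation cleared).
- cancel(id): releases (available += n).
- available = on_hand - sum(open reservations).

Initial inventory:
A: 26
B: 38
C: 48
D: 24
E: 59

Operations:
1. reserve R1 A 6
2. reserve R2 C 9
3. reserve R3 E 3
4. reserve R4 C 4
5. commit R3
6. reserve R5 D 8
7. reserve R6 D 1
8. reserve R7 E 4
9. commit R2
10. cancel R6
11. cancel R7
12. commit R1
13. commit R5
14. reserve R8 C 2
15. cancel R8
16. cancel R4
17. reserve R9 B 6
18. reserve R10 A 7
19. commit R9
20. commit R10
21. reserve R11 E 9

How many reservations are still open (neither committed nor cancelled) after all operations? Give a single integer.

Answer: 1

Derivation:
Step 1: reserve R1 A 6 -> on_hand[A=26 B=38 C=48 D=24 E=59] avail[A=20 B=38 C=48 D=24 E=59] open={R1}
Step 2: reserve R2 C 9 -> on_hand[A=26 B=38 C=48 D=24 E=59] avail[A=20 B=38 C=39 D=24 E=59] open={R1,R2}
Step 3: reserve R3 E 3 -> on_hand[A=26 B=38 C=48 D=24 E=59] avail[A=20 B=38 C=39 D=24 E=56] open={R1,R2,R3}
Step 4: reserve R4 C 4 -> on_hand[A=26 B=38 C=48 D=24 E=59] avail[A=20 B=38 C=35 D=24 E=56] open={R1,R2,R3,R4}
Step 5: commit R3 -> on_hand[A=26 B=38 C=48 D=24 E=56] avail[A=20 B=38 C=35 D=24 E=56] open={R1,R2,R4}
Step 6: reserve R5 D 8 -> on_hand[A=26 B=38 C=48 D=24 E=56] avail[A=20 B=38 C=35 D=16 E=56] open={R1,R2,R4,R5}
Step 7: reserve R6 D 1 -> on_hand[A=26 B=38 C=48 D=24 E=56] avail[A=20 B=38 C=35 D=15 E=56] open={R1,R2,R4,R5,R6}
Step 8: reserve R7 E 4 -> on_hand[A=26 B=38 C=48 D=24 E=56] avail[A=20 B=38 C=35 D=15 E=52] open={R1,R2,R4,R5,R6,R7}
Step 9: commit R2 -> on_hand[A=26 B=38 C=39 D=24 E=56] avail[A=20 B=38 C=35 D=15 E=52] open={R1,R4,R5,R6,R7}
Step 10: cancel R6 -> on_hand[A=26 B=38 C=39 D=24 E=56] avail[A=20 B=38 C=35 D=16 E=52] open={R1,R4,R5,R7}
Step 11: cancel R7 -> on_hand[A=26 B=38 C=39 D=24 E=56] avail[A=20 B=38 C=35 D=16 E=56] open={R1,R4,R5}
Step 12: commit R1 -> on_hand[A=20 B=38 C=39 D=24 E=56] avail[A=20 B=38 C=35 D=16 E=56] open={R4,R5}
Step 13: commit R5 -> on_hand[A=20 B=38 C=39 D=16 E=56] avail[A=20 B=38 C=35 D=16 E=56] open={R4}
Step 14: reserve R8 C 2 -> on_hand[A=20 B=38 C=39 D=16 E=56] avail[A=20 B=38 C=33 D=16 E=56] open={R4,R8}
Step 15: cancel R8 -> on_hand[A=20 B=38 C=39 D=16 E=56] avail[A=20 B=38 C=35 D=16 E=56] open={R4}
Step 16: cancel R4 -> on_hand[A=20 B=38 C=39 D=16 E=56] avail[A=20 B=38 C=39 D=16 E=56] open={}
Step 17: reserve R9 B 6 -> on_hand[A=20 B=38 C=39 D=16 E=56] avail[A=20 B=32 C=39 D=16 E=56] open={R9}
Step 18: reserve R10 A 7 -> on_hand[A=20 B=38 C=39 D=16 E=56] avail[A=13 B=32 C=39 D=16 E=56] open={R10,R9}
Step 19: commit R9 -> on_hand[A=20 B=32 C=39 D=16 E=56] avail[A=13 B=32 C=39 D=16 E=56] open={R10}
Step 20: commit R10 -> on_hand[A=13 B=32 C=39 D=16 E=56] avail[A=13 B=32 C=39 D=16 E=56] open={}
Step 21: reserve R11 E 9 -> on_hand[A=13 B=32 C=39 D=16 E=56] avail[A=13 B=32 C=39 D=16 E=47] open={R11}
Open reservations: ['R11'] -> 1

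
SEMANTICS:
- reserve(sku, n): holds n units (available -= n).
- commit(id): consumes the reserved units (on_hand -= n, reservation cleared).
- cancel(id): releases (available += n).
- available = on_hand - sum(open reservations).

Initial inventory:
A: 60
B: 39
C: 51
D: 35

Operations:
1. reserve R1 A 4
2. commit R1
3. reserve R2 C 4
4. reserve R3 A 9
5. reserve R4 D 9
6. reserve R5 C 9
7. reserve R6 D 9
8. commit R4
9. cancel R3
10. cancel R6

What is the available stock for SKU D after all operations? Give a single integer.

Step 1: reserve R1 A 4 -> on_hand[A=60 B=39 C=51 D=35] avail[A=56 B=39 C=51 D=35] open={R1}
Step 2: commit R1 -> on_hand[A=56 B=39 C=51 D=35] avail[A=56 B=39 C=51 D=35] open={}
Step 3: reserve R2 C 4 -> on_hand[A=56 B=39 C=51 D=35] avail[A=56 B=39 C=47 D=35] open={R2}
Step 4: reserve R3 A 9 -> on_hand[A=56 B=39 C=51 D=35] avail[A=47 B=39 C=47 D=35] open={R2,R3}
Step 5: reserve R4 D 9 -> on_hand[A=56 B=39 C=51 D=35] avail[A=47 B=39 C=47 D=26] open={R2,R3,R4}
Step 6: reserve R5 C 9 -> on_hand[A=56 B=39 C=51 D=35] avail[A=47 B=39 C=38 D=26] open={R2,R3,R4,R5}
Step 7: reserve R6 D 9 -> on_hand[A=56 B=39 C=51 D=35] avail[A=47 B=39 C=38 D=17] open={R2,R3,R4,R5,R6}
Step 8: commit R4 -> on_hand[A=56 B=39 C=51 D=26] avail[A=47 B=39 C=38 D=17] open={R2,R3,R5,R6}
Step 9: cancel R3 -> on_hand[A=56 B=39 C=51 D=26] avail[A=56 B=39 C=38 D=17] open={R2,R5,R6}
Step 10: cancel R6 -> on_hand[A=56 B=39 C=51 D=26] avail[A=56 B=39 C=38 D=26] open={R2,R5}
Final available[D] = 26

Answer: 26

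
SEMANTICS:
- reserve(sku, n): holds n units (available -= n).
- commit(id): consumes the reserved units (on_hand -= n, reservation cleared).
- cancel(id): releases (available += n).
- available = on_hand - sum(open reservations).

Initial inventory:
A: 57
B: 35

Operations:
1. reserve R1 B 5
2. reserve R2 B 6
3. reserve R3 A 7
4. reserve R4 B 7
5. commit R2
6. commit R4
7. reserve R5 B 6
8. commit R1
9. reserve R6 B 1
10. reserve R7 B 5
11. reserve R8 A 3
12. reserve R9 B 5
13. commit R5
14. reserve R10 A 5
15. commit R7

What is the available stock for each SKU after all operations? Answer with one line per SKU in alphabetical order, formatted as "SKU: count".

Answer: A: 42
B: 0

Derivation:
Step 1: reserve R1 B 5 -> on_hand[A=57 B=35] avail[A=57 B=30] open={R1}
Step 2: reserve R2 B 6 -> on_hand[A=57 B=35] avail[A=57 B=24] open={R1,R2}
Step 3: reserve R3 A 7 -> on_hand[A=57 B=35] avail[A=50 B=24] open={R1,R2,R3}
Step 4: reserve R4 B 7 -> on_hand[A=57 B=35] avail[A=50 B=17] open={R1,R2,R3,R4}
Step 5: commit R2 -> on_hand[A=57 B=29] avail[A=50 B=17] open={R1,R3,R4}
Step 6: commit R4 -> on_hand[A=57 B=22] avail[A=50 B=17] open={R1,R3}
Step 7: reserve R5 B 6 -> on_hand[A=57 B=22] avail[A=50 B=11] open={R1,R3,R5}
Step 8: commit R1 -> on_hand[A=57 B=17] avail[A=50 B=11] open={R3,R5}
Step 9: reserve R6 B 1 -> on_hand[A=57 B=17] avail[A=50 B=10] open={R3,R5,R6}
Step 10: reserve R7 B 5 -> on_hand[A=57 B=17] avail[A=50 B=5] open={R3,R5,R6,R7}
Step 11: reserve R8 A 3 -> on_hand[A=57 B=17] avail[A=47 B=5] open={R3,R5,R6,R7,R8}
Step 12: reserve R9 B 5 -> on_hand[A=57 B=17] avail[A=47 B=0] open={R3,R5,R6,R7,R8,R9}
Step 13: commit R5 -> on_hand[A=57 B=11] avail[A=47 B=0] open={R3,R6,R7,R8,R9}
Step 14: reserve R10 A 5 -> on_hand[A=57 B=11] avail[A=42 B=0] open={R10,R3,R6,R7,R8,R9}
Step 15: commit R7 -> on_hand[A=57 B=6] avail[A=42 B=0] open={R10,R3,R6,R8,R9}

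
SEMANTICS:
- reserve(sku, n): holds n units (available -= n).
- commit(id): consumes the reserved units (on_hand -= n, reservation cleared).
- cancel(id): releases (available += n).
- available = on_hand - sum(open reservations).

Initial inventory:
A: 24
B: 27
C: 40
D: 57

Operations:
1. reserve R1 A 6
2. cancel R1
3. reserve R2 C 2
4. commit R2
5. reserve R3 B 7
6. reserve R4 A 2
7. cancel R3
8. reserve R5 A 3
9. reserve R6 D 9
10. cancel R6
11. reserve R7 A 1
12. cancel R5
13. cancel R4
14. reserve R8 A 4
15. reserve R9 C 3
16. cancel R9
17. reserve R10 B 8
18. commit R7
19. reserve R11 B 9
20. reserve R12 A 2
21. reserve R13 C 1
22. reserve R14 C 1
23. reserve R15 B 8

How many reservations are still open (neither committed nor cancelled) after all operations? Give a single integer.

Answer: 7

Derivation:
Step 1: reserve R1 A 6 -> on_hand[A=24 B=27 C=40 D=57] avail[A=18 B=27 C=40 D=57] open={R1}
Step 2: cancel R1 -> on_hand[A=24 B=27 C=40 D=57] avail[A=24 B=27 C=40 D=57] open={}
Step 3: reserve R2 C 2 -> on_hand[A=24 B=27 C=40 D=57] avail[A=24 B=27 C=38 D=57] open={R2}
Step 4: commit R2 -> on_hand[A=24 B=27 C=38 D=57] avail[A=24 B=27 C=38 D=57] open={}
Step 5: reserve R3 B 7 -> on_hand[A=24 B=27 C=38 D=57] avail[A=24 B=20 C=38 D=57] open={R3}
Step 6: reserve R4 A 2 -> on_hand[A=24 B=27 C=38 D=57] avail[A=22 B=20 C=38 D=57] open={R3,R4}
Step 7: cancel R3 -> on_hand[A=24 B=27 C=38 D=57] avail[A=22 B=27 C=38 D=57] open={R4}
Step 8: reserve R5 A 3 -> on_hand[A=24 B=27 C=38 D=57] avail[A=19 B=27 C=38 D=57] open={R4,R5}
Step 9: reserve R6 D 9 -> on_hand[A=24 B=27 C=38 D=57] avail[A=19 B=27 C=38 D=48] open={R4,R5,R6}
Step 10: cancel R6 -> on_hand[A=24 B=27 C=38 D=57] avail[A=19 B=27 C=38 D=57] open={R4,R5}
Step 11: reserve R7 A 1 -> on_hand[A=24 B=27 C=38 D=57] avail[A=18 B=27 C=38 D=57] open={R4,R5,R7}
Step 12: cancel R5 -> on_hand[A=24 B=27 C=38 D=57] avail[A=21 B=27 C=38 D=57] open={R4,R7}
Step 13: cancel R4 -> on_hand[A=24 B=27 C=38 D=57] avail[A=23 B=27 C=38 D=57] open={R7}
Step 14: reserve R8 A 4 -> on_hand[A=24 B=27 C=38 D=57] avail[A=19 B=27 C=38 D=57] open={R7,R8}
Step 15: reserve R9 C 3 -> on_hand[A=24 B=27 C=38 D=57] avail[A=19 B=27 C=35 D=57] open={R7,R8,R9}
Step 16: cancel R9 -> on_hand[A=24 B=27 C=38 D=57] avail[A=19 B=27 C=38 D=57] open={R7,R8}
Step 17: reserve R10 B 8 -> on_hand[A=24 B=27 C=38 D=57] avail[A=19 B=19 C=38 D=57] open={R10,R7,R8}
Step 18: commit R7 -> on_hand[A=23 B=27 C=38 D=57] avail[A=19 B=19 C=38 D=57] open={R10,R8}
Step 19: reserve R11 B 9 -> on_hand[A=23 B=27 C=38 D=57] avail[A=19 B=10 C=38 D=57] open={R10,R11,R8}
Step 20: reserve R12 A 2 -> on_hand[A=23 B=27 C=38 D=57] avail[A=17 B=10 C=38 D=57] open={R10,R11,R12,R8}
Step 21: reserve R13 C 1 -> on_hand[A=23 B=27 C=38 D=57] avail[A=17 B=10 C=37 D=57] open={R10,R11,R12,R13,R8}
Step 22: reserve R14 C 1 -> on_hand[A=23 B=27 C=38 D=57] avail[A=17 B=10 C=36 D=57] open={R10,R11,R12,R13,R14,R8}
Step 23: reserve R15 B 8 -> on_hand[A=23 B=27 C=38 D=57] avail[A=17 B=2 C=36 D=57] open={R10,R11,R12,R13,R14,R15,R8}
Open reservations: ['R10', 'R11', 'R12', 'R13', 'R14', 'R15', 'R8'] -> 7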